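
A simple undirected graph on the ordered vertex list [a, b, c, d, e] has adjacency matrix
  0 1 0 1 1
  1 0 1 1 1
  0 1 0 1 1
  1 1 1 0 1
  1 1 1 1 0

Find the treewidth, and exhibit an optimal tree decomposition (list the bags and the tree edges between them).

Each bag holds 4 vertices, so the decomposition has width 3, which upper-bounds the treewidth. Conversely, {b, c, d, e} is a clique of size 4, and the vertices of any clique must share a bag in every tree decomposition; so some bag has ≥ 4 vertices and tw(G) ≥ 3. Hence tw(G) = 3 exactly.

Treewidth 3.
One optimal decomposition is:
Bags: B1 = {b, c, d, e}  B2 = {a, b, d, e}
Tree: B1–B2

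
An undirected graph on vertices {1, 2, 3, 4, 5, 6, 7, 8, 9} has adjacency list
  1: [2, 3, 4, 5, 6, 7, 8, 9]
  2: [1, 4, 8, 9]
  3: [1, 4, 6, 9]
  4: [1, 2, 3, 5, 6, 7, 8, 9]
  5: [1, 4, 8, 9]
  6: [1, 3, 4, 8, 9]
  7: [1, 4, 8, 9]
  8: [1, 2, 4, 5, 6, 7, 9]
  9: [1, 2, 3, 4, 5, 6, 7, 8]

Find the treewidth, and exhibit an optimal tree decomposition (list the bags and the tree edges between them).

The largest bag has 5 vertices, giving width 4; this decomposition certifies tw(G) ≤ 4. For the lower bound, the 5 vertices {1, 2, 4, 8, 9} are pairwise adjacent, and any tree decomposition puts a clique entirely inside one bag — forcing width ≥ 4. Therefore the treewidth is 4.

Treewidth 4.
Bags: B1 = {1, 4, 5, 8, 9}  B2 = {1, 4, 6, 8, 9}  B3 = {1, 3, 4, 6, 9}  B4 = {1, 2, 4, 8, 9}  B5 = {1, 4, 7, 8, 9}
Tree: B1–B2, B2–B3, B1–B4, B4–B5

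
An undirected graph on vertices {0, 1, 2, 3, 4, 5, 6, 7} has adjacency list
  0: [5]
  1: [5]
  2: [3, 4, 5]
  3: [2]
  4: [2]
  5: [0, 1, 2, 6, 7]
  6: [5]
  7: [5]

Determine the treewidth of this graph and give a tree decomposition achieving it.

Every bag has size at most 2, so the width is 2 − 1 = 1 and tw(G) ≤ 1. Any graph with an edge has treewidth ≥ 1, and G has the edge 7–5. Hence tw(G) = 1 exactly.

Treewidth 1.
One such decomposition:
Bags: B1 = {5, 7}  B2 = {2, 5}  B3 = {5, 6}  B4 = {2, 4}  B5 = {0, 5}  B6 = {2, 3}  B7 = {1, 5}
Tree: B1–B2, B2–B3, B2–B4, B2–B5, B4–B6, B1–B7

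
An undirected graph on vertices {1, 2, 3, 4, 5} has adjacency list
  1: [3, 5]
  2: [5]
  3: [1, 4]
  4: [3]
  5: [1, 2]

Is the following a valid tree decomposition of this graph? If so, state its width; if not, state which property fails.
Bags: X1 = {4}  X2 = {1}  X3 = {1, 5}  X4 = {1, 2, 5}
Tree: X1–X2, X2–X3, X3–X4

A tree decomposition must satisfy three properties: every vertex lies in some bag; for every edge, both endpoints lie together in some bag; and for every vertex, the bags containing it form a connected subtree. Here vertex 3 appears in no bag, so the decomposition is invalid.

No — vertex 3 appears in no bag.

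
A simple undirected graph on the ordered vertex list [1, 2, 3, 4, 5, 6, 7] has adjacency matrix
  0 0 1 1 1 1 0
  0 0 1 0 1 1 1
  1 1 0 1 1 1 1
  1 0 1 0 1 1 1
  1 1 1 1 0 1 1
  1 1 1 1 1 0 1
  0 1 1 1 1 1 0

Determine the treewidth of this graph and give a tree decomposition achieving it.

The largest bag has 5 vertices, giving width 4; this decomposition certifies tw(G) ≤ 4. For the lower bound, the 5 vertices {2, 3, 5, 6, 7} are pairwise adjacent, and any tree decomposition puts a clique entirely inside one bag — forcing width ≥ 4. Hence tw(G) = 4 exactly.

Treewidth 4.
One optimal decomposition is:
Bags: B1 = {3, 4, 5, 6, 7}  B2 = {1, 3, 4, 5, 6}  B3 = {2, 3, 5, 6, 7}
Tree: B1–B2, B1–B3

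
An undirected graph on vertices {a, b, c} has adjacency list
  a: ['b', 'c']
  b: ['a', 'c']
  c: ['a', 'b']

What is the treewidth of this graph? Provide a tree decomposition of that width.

Treewidth 2.
One such decomposition:
Bags: B1 = {a, b, c}
Tree: (single bag)

With just one bag of size 3, the width is 3 − 1 = 2, so tw(G) ≤ 2. For the lower bound, the 3 vertices {a, b, c} are pairwise adjacent, and any tree decomposition puts a clique entirely inside one bag — forcing width ≥ 2. Hence tw(G) = 2 exactly.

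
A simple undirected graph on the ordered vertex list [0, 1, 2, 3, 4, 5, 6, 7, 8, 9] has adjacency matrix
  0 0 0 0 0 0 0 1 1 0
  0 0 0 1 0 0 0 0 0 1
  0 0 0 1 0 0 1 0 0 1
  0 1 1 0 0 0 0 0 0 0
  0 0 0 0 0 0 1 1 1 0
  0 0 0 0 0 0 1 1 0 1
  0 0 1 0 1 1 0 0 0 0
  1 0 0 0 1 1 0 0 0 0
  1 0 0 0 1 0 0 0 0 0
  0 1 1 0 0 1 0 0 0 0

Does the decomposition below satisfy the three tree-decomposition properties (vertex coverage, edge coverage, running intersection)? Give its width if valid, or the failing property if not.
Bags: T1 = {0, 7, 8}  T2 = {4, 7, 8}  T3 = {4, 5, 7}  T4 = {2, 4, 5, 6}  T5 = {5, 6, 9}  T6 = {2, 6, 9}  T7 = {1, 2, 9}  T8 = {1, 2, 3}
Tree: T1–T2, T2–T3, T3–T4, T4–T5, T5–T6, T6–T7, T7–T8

A tree decomposition must satisfy three properties: every vertex lies in some bag; for every edge, both endpoints lie together in some bag; and for every vertex, the bags containing it form a connected subtree. Here bags containing vertex 2 are not connected in the tree, so the decomposition is invalid.

No — bags containing vertex 2 are not connected in the tree.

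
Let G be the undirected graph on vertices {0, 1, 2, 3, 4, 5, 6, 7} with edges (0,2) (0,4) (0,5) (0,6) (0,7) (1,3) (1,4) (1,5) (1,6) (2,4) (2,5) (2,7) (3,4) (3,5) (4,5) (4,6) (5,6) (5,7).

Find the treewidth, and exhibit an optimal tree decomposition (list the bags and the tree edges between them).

Treewidth 3.
One such decomposition:
Bags: B1 = {0, 2, 4, 5}  B2 = {0, 4, 5, 6}  B3 = {1, 4, 5, 6}  B4 = {0, 2, 5, 7}  B5 = {1, 3, 4, 5}
Tree: B1–B2, B2–B3, B1–B4, B3–B5

Each bag holds 4 vertices, so the decomposition has width 3, which upper-bounds the treewidth. Conversely, {0, 2, 4, 5} is a clique of size 4, and the vertices of any clique must share a bag in every tree decomposition; so some bag has ≥ 4 vertices and tw(G) ≥ 3. Therefore the treewidth is 3.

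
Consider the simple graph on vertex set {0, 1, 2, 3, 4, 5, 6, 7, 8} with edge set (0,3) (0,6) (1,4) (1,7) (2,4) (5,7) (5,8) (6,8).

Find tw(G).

A width-1 tree decomposition is:
Bags: B1 = {0, 3}  B2 = {0, 6}  B3 = {6, 8}  B4 = {5, 8}  B5 = {5, 7}  B6 = {1, 7}  B7 = {1, 4}  B8 = {2, 4}
Tree: B1–B2, B2–B3, B3–B4, B4–B5, B5–B6, B6–B7, B7–B8
Every bag has size at most 2, so the width is 2 − 1 = 1 and tw(G) ≤ 1. Any graph with an edge has treewidth ≥ 1, and G has the edge 3–0. Therefore the treewidth is 1.

1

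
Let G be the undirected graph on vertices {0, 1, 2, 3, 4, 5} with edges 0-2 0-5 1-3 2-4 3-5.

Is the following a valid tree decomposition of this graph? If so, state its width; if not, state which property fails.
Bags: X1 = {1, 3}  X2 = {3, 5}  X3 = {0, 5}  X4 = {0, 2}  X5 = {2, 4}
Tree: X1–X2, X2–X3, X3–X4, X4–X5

Vertex coverage: the bags together contain {0, 1, 2, 3, 4, 5}, the full vertex set. Edge coverage: each edge of G has both endpoints in at least one bag. Running intersection: for every vertex, the bags containing it form a connected subtree. All three properties hold, so this is a valid tree decomposition of width max|bag| − 1 = 1, and hence tw(G) ≤ 1.

Yes; width 1.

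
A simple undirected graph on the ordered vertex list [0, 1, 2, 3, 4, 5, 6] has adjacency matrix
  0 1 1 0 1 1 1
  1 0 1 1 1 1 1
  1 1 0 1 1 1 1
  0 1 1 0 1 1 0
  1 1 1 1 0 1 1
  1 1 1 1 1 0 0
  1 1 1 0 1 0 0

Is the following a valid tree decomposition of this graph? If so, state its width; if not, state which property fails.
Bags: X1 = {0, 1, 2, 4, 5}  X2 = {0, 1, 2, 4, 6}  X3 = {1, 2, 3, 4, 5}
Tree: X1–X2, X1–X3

Yes; width 4.

Checking the three conditions: (i) the bags cover all of {0, 1, 2, 3, 4, 5, 6}; (ii) for each edge, some bag contains both endpoints; (iii) the bags containing any fixed vertex form a subtree. All hold, so the decomposition is valid with width 5 − 1 = 4.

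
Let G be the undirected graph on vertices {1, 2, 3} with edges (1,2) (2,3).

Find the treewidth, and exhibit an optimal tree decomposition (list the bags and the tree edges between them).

Treewidth 1.
One optimal decomposition is:
Bags: B1 = {2, 3}  B2 = {1, 2}
Tree: B1–B2

The largest bag has 2 vertices, giving width 1; this decomposition certifies tw(G) ≤ 1. Any graph with an edge has treewidth ≥ 1, and G has the edge 3–2. The upper and lower bounds meet at 1, so that is the treewidth.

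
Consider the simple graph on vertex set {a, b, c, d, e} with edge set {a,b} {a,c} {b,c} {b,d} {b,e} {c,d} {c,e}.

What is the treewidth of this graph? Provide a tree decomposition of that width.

Treewidth 2.
Bags: B1 = {b, c, d}  B2 = {a, b, c}  B3 = {b, c, e}
Tree: B1–B2, B1–B3

Every bag has size at most 3, so the width is 3 − 1 = 2 and tw(G) ≤ 2. For the lower bound, the 3 vertices {b, c, d} are pairwise adjacent, and any tree decomposition puts a clique entirely inside one bag — forcing width ≥ 2. Hence tw(G) = 2 exactly.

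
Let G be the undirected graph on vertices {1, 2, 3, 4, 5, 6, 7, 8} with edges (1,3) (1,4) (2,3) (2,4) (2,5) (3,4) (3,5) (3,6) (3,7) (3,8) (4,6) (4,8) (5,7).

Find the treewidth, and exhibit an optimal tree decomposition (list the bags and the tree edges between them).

Each bag holds 3 vertices, so the decomposition has width 2, which upper-bounds the treewidth. For the lower bound, the 3 vertices {3, 4, 8} are pairwise adjacent, and any tree decomposition puts a clique entirely inside one bag — forcing width ≥ 2. Hence tw(G) = 2 exactly.

Treewidth 2.
One optimal decomposition is:
Bags: B1 = {1, 3, 4}  B2 = {2, 3, 4}  B3 = {3, 4, 8}  B4 = {2, 3, 5}  B5 = {3, 5, 7}  B6 = {3, 4, 6}
Tree: B1–B2, B1–B3, B2–B4, B4–B5, B3–B6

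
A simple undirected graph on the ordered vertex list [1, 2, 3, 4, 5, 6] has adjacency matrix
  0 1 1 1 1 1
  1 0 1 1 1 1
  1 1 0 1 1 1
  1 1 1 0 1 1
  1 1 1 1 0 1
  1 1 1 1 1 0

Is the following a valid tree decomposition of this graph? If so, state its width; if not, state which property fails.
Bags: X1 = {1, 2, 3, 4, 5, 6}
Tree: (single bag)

Every vertex of G appears in some bag (union = {1, 2, 3, 4, 5, 6}); every edge is covered by a bag; and for each vertex v the set of bags containing v is connected in the bag tree. The decomposition is therefore valid. The largest bag has 6 vertices, so the width is 5.

Yes; width 5.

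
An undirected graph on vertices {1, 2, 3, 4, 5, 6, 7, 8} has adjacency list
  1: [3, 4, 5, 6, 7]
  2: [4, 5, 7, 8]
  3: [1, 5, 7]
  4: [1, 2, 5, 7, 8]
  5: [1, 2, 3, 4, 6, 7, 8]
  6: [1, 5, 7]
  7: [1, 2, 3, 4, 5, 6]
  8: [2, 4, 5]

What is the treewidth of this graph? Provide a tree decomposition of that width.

Treewidth 3.
One such decomposition:
Bags: B1 = {1, 4, 5, 7}  B2 = {1, 3, 5, 7}  B3 = {2, 4, 5, 7}  B4 = {1, 5, 6, 7}  B5 = {2, 4, 5, 8}
Tree: B1–B2, B1–B3, B1–B4, B3–B5

The largest bag has 4 vertices, giving width 3; this decomposition certifies tw(G) ≤ 3. For the lower bound, the 4 vertices {2, 4, 5, 8} are pairwise adjacent, and any tree decomposition puts a clique entirely inside one bag — forcing width ≥ 3. The upper and lower bounds meet at 3, so that is the treewidth.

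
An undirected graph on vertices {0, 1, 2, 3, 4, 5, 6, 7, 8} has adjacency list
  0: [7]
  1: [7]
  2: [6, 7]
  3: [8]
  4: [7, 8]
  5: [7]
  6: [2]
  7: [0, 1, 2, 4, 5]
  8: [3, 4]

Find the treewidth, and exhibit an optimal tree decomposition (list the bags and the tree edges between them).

Each bag holds 2 vertices, so the decomposition has width 1, which upper-bounds the treewidth. Any graph with an edge has treewidth ≥ 1, and G has the edge 7–2. Hence tw(G) = 1 exactly.

Treewidth 1.
One optimal decomposition is:
Bags: B1 = {2, 7}  B2 = {4, 7}  B3 = {4, 8}  B4 = {1, 7}  B5 = {3, 8}  B6 = {5, 7}  B7 = {2, 6}  B8 = {0, 7}
Tree: B1–B2, B2–B3, B2–B4, B3–B5, B4–B6, B1–B7, B1–B8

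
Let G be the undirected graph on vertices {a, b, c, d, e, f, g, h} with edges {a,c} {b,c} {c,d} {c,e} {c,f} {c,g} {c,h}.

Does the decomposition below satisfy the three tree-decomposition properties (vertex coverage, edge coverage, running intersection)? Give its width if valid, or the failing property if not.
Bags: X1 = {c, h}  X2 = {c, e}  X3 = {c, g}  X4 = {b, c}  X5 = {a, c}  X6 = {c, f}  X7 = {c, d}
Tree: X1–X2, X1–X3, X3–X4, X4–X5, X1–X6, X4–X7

Vertex coverage: the bags together contain {a, b, c, d, e, f, g, h}, the full vertex set. Edge coverage: each edge of G has both endpoints in at least one bag. Running intersection: for every vertex, the bags containing it form a connected subtree. All three properties hold, so this is a valid tree decomposition of width max|bag| − 1 = 1, and hence tw(G) ≤ 1.

Yes; width 1.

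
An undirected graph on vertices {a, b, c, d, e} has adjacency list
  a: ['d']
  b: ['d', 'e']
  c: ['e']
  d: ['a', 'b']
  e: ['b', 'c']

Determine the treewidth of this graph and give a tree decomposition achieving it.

Each bag holds 2 vertices, so the decomposition has width 1, which upper-bounds the treewidth. Since G has at least one edge (e.g. c–e), it is not an edgeless graph, so tw(G) ≥ 1. Hence tw(G) = 1 exactly.

Treewidth 1.
Bags: B1 = {c, e}  B2 = {b, e}  B3 = {b, d}  B4 = {a, d}
Tree: B1–B2, B2–B3, B3–B4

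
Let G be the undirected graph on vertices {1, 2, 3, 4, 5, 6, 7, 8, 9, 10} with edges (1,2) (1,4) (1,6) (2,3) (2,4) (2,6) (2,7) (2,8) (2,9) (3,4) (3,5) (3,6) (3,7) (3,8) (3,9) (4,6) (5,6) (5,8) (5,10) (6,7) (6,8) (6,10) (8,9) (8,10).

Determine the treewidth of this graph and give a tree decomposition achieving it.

Each bag holds 4 vertices, so the decomposition has width 3, which upper-bounds the treewidth. For the lower bound, the 4 vertices {2, 3, 8, 9} are pairwise adjacent, and any tree decomposition puts a clique entirely inside one bag — forcing width ≥ 3. Hence tw(G) = 3 exactly.

Treewidth 3.
One such decomposition:
Bags: B1 = {3, 5, 6, 8}  B2 = {2, 3, 6, 8}  B3 = {2, 3, 4, 6}  B4 = {2, 3, 8, 9}  B5 = {5, 6, 8, 10}  B6 = {1, 2, 4, 6}  B7 = {2, 3, 6, 7}
Tree: B1–B2, B2–B3, B2–B4, B1–B5, B3–B6, B3–B7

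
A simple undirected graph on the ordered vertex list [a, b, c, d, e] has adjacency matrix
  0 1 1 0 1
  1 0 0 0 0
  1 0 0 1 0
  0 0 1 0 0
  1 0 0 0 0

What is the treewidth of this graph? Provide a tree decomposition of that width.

Treewidth 1.
One optimal decomposition is:
Bags: B1 = {a, b}  B2 = {a, e}  B3 = {a, c}  B4 = {c, d}
Tree: B1–B2, B1–B3, B3–B4

Every bag has size at most 2, so the width is 2 − 1 = 1 and tw(G) ≤ 1. G has an edge, so its treewidth is at least 1. Hence tw(G) = 1 exactly.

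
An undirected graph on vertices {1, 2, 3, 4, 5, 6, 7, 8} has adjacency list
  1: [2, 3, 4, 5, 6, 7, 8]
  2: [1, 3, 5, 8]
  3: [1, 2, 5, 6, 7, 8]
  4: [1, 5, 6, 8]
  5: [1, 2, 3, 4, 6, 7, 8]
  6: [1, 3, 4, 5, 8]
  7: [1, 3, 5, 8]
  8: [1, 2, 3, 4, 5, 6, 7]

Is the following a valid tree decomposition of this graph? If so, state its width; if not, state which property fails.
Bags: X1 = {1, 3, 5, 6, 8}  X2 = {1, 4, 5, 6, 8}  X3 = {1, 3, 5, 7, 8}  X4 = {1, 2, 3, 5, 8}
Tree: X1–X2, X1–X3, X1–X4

Every vertex of G appears in some bag (union = {1, 2, 3, 4, 5, 6, 7, 8}); every edge is covered by a bag; and for each vertex v the set of bags containing v is connected in the bag tree. The decomposition is therefore valid. The largest bag has 5 vertices, so the width is 4.

Yes; width 4.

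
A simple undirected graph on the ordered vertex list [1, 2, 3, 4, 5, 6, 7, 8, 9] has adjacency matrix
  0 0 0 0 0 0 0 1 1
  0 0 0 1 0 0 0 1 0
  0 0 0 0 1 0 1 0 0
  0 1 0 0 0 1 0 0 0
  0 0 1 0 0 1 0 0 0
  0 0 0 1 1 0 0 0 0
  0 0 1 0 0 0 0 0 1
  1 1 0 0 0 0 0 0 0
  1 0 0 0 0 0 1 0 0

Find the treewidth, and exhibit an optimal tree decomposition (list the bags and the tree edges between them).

Every bag has size at most 3, so the width is 3 − 1 = 2 and tw(G) ≤ 2. Since 3–7–9–1–8–2–4–6–5–3 is a cycle in G, G is not acyclic. Forests are exactly the graphs of treewidth ≤ 1, so tw(G) ≥ 2. Combining the bounds, tw(G) = 2.

Treewidth 2.
One optimal decomposition is:
Bags: B1 = {3, 7, 9}  B2 = {1, 3, 9}  B3 = {1, 3, 8}  B4 = {2, 3, 8}  B5 = {2, 3, 4}  B6 = {3, 4, 6}  B7 = {3, 5, 6}
Tree: B1–B2, B2–B3, B3–B4, B4–B5, B5–B6, B6–B7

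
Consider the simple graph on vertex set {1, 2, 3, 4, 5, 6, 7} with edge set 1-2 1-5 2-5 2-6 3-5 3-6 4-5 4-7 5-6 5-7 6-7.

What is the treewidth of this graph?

2

A width-2 tree decomposition is:
Bags: B1 = {5, 6, 7}  B2 = {4, 5, 7}  B3 = {3, 5, 6}  B4 = {2, 5, 6}  B5 = {1, 2, 5}
Tree: B1–B2, B1–B3, B1–B4, B4–B5
The largest bag has 3 vertices, giving width 2; this decomposition certifies tw(G) ≤ 2. For the lower bound, the 3 vertices {1, 2, 5} are pairwise adjacent, and any tree decomposition puts a clique entirely inside one bag — forcing width ≥ 2. The upper and lower bounds meet at 2, so that is the treewidth.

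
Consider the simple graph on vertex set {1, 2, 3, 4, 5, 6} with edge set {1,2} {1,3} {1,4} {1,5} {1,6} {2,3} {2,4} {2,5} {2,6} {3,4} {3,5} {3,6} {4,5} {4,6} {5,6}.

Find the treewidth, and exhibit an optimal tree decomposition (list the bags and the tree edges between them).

With just one bag of size 6, the width is 6 − 1 = 5, so tw(G) ≤ 5. On the other hand G contains the 6-clique {1, 2, 3, 4, 5, 6}. A clique must lie in a single bag of any decomposition, so no decomposition can have width below 5. Hence tw(G) = 5 exactly.

Treewidth 5.
Bags: B1 = {1, 2, 3, 4, 5, 6}
Tree: (single bag)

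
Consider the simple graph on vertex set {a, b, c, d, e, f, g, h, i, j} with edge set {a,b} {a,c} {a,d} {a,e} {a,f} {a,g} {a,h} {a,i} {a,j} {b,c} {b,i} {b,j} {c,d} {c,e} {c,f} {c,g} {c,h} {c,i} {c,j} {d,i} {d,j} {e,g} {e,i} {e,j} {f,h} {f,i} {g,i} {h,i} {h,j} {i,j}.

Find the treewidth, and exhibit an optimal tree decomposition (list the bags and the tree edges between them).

Each bag holds 5 vertices, so the decomposition has width 4, which upper-bounds the treewidth. On the other hand G contains the 5-clique {a, c, e, g, i}. A clique must lie in a single bag of any decomposition, so no decomposition can have width below 4. The upper and lower bounds meet at 4, so that is the treewidth.

Treewidth 4.
One such decomposition:
Bags: B1 = {a, c, h, i, j}  B2 = {a, c, e, i, j}  B3 = {a, c, e, g, i}  B4 = {a, c, d, i, j}  B5 = {a, c, f, h, i}  B6 = {a, b, c, i, j}
Tree: B1–B2, B2–B3, B2–B4, B1–B5, B4–B6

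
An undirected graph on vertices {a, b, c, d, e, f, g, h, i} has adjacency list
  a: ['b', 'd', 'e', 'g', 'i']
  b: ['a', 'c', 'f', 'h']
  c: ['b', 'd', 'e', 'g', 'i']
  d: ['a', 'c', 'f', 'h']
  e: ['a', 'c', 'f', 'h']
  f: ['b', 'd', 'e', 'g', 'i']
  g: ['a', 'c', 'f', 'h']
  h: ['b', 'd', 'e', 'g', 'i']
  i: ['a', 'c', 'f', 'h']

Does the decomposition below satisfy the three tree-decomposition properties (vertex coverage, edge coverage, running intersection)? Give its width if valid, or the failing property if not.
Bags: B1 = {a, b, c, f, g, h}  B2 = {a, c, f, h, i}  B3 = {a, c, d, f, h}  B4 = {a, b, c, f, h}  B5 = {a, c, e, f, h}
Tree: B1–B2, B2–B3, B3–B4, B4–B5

A tree decomposition must satisfy three properties: every vertex lies in some bag; for every edge, both endpoints lie together in some bag; and for every vertex, the bags containing it form a connected subtree. Here bags containing vertex b are not connected in the tree, so the decomposition is invalid.

No — bags containing vertex b are not connected in the tree.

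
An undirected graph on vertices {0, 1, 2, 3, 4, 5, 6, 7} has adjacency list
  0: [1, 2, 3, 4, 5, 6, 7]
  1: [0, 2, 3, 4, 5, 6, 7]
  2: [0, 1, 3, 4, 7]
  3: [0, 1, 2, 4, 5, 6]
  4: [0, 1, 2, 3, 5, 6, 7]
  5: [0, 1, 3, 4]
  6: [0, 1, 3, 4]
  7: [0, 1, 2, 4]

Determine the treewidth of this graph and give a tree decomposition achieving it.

Treewidth 4.
Bags: B1 = {0, 1, 2, 4, 7}  B2 = {0, 1, 2, 3, 4}  B3 = {0, 1, 3, 4, 6}  B4 = {0, 1, 3, 4, 5}
Tree: B1–B2, B2–B3, B2–B4

Every bag has size at most 5, so the width is 5 − 1 = 4 and tw(G) ≤ 4. On the other hand G contains the 5-clique {0, 1, 2, 3, 4}. A clique must lie in a single bag of any decomposition, so no decomposition can have width below 4. The upper and lower bounds meet at 4, so that is the treewidth.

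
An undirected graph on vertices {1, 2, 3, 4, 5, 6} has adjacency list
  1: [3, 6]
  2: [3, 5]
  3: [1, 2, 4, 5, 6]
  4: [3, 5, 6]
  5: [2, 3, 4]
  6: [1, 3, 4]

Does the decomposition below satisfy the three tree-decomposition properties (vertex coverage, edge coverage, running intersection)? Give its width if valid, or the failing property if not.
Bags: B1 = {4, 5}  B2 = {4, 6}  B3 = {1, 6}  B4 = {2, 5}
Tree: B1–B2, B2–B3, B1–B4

A tree decomposition must satisfy three properties: every vertex lies in some bag; for every edge, both endpoints lie together in some bag; and for every vertex, the bags containing it form a connected subtree. Here vertex 3 appears in no bag, so the decomposition is invalid.

No — vertex 3 appears in no bag.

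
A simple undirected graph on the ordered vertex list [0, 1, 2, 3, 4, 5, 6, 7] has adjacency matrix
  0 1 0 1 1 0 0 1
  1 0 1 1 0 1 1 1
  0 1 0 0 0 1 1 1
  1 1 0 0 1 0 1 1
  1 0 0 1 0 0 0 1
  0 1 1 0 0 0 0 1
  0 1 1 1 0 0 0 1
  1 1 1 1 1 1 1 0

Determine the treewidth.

A width-3 tree decomposition is:
Bags: B1 = {1, 3, 6, 7}  B2 = {0, 1, 3, 7}  B3 = {1, 2, 6, 7}  B4 = {1, 2, 5, 7}  B5 = {0, 3, 4, 7}
Tree: B1–B2, B1–B3, B3–B4, B2–B5
Every bag has size at most 4, so the width is 4 − 1 = 3 and tw(G) ≤ 3. On the other hand G contains the 4-clique {0, 1, 3, 7}. A clique must lie in a single bag of any decomposition, so no decomposition can have width below 3. Combining the bounds, tw(G) = 3.

3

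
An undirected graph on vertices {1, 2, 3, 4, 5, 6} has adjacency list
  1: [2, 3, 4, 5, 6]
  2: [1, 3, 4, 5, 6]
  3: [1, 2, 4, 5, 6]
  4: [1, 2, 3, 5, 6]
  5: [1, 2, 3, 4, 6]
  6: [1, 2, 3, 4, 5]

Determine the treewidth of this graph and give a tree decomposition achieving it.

Treewidth 5.
One optimal decomposition is:
Bags: B1 = {1, 2, 3, 4, 5, 6}
Tree: (single bag)

With just one bag of size 6, the width is 6 − 1 = 5, so tw(G) ≤ 5. For the lower bound, the 6 vertices {1, 2, 3, 4, 5, 6} are pairwise adjacent, and any tree decomposition puts a clique entirely inside one bag — forcing width ≥ 5. Hence tw(G) = 5 exactly.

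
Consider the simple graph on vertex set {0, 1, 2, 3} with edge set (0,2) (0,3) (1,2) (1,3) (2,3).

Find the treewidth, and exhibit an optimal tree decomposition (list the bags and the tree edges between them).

Each bag holds 3 vertices, so the decomposition has width 2, which upper-bounds the treewidth. For the lower bound, the 3 vertices {0, 2, 3} are pairwise adjacent, and any tree decomposition puts a clique entirely inside one bag — forcing width ≥ 2. Hence tw(G) = 2 exactly.

Treewidth 2.
One optimal decomposition is:
Bags: B1 = {1, 2, 3}  B2 = {0, 2, 3}
Tree: B1–B2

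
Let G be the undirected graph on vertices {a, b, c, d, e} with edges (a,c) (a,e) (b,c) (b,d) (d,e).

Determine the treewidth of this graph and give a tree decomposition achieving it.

Treewidth 2.
Bags: B1 = {b, d, e}  B2 = {a, b, e}  B3 = {a, b, c}
Tree: B1–B2, B2–B3

The largest bag has 3 vertices, giving width 2; this decomposition certifies tw(G) ≤ 2. For the lower bound, G contains the cycle b–d–e–a–c–b, so G is not a forest; only forests have treewidth ≤ 1, hence tw(G) ≥ 2. Therefore the treewidth is 2.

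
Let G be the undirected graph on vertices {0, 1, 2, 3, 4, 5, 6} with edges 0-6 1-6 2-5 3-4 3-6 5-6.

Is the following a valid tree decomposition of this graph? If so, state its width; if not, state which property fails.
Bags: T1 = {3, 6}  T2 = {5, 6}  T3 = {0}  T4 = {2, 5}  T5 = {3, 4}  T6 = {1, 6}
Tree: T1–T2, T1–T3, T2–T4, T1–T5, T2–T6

A tree decomposition must satisfy three properties: every vertex lies in some bag; for every edge, both endpoints lie together in some bag; and for every vertex, the bags containing it form a connected subtree. Here edge (6,0) lies in no bag, so the decomposition is invalid.

No — edge (6,0) lies in no bag.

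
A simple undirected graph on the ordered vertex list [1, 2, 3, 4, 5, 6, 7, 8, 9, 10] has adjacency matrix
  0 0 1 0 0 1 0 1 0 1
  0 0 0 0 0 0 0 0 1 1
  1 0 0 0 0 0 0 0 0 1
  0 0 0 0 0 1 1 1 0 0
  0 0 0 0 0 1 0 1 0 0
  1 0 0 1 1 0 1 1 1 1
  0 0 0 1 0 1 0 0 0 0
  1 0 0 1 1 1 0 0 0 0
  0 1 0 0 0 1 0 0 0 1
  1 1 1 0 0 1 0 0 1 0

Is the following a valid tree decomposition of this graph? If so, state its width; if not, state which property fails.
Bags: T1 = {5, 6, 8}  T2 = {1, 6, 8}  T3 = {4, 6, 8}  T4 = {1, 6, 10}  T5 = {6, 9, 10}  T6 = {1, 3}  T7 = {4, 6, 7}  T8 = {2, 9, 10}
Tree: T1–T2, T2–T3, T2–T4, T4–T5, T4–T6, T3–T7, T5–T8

No — edge (10,3) lies in no bag.

A tree decomposition must satisfy three properties: every vertex lies in some bag; for every edge, both endpoints lie together in some bag; and for every vertex, the bags containing it form a connected subtree. Here edge (10,3) lies in no bag, so the decomposition is invalid.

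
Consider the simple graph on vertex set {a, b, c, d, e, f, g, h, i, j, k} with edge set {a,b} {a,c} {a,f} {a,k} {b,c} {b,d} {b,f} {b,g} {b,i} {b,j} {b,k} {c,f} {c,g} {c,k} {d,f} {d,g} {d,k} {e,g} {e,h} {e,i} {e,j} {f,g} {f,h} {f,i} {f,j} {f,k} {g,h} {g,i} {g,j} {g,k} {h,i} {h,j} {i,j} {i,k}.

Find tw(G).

4

A width-4 tree decomposition is:
Bags: B1 = {b, f, g, i, j}  B2 = {b, f, g, i, k}  B3 = {f, g, h, i, j}  B4 = {b, d, f, g, k}  B5 = {b, c, f, g, k}  B6 = {e, g, h, i, j}  B7 = {a, b, c, f, k}
Tree: B1–B2, B1–B3, B2–B4, B2–B5, B3–B6, B5–B7
Every bag has size at most 5, so the width is 5 − 1 = 4 and tw(G) ≤ 4. Conversely, {e, g, h, i, j} is a clique of size 5, and the vertices of any clique must share a bag in every tree decomposition; so some bag has ≥ 5 vertices and tw(G) ≥ 4. Hence tw(G) = 4 exactly.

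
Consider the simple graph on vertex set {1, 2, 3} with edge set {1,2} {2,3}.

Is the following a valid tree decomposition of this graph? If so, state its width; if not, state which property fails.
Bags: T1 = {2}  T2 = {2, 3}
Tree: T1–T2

No — vertex 1 appears in no bag.

A tree decomposition must satisfy three properties: every vertex lies in some bag; for every edge, both endpoints lie together in some bag; and for every vertex, the bags containing it form a connected subtree. Here vertex 1 appears in no bag, so the decomposition is invalid.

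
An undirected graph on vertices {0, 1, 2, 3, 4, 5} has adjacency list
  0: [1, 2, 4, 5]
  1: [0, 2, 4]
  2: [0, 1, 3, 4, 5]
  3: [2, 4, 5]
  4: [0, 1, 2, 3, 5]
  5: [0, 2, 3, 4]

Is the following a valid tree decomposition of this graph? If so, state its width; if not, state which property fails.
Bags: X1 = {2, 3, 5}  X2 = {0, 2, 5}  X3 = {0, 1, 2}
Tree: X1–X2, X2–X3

No — vertex 4 appears in no bag.

A tree decomposition must satisfy three properties: every vertex lies in some bag; for every edge, both endpoints lie together in some bag; and for every vertex, the bags containing it form a connected subtree. Here vertex 4 appears in no bag, so the decomposition is invalid.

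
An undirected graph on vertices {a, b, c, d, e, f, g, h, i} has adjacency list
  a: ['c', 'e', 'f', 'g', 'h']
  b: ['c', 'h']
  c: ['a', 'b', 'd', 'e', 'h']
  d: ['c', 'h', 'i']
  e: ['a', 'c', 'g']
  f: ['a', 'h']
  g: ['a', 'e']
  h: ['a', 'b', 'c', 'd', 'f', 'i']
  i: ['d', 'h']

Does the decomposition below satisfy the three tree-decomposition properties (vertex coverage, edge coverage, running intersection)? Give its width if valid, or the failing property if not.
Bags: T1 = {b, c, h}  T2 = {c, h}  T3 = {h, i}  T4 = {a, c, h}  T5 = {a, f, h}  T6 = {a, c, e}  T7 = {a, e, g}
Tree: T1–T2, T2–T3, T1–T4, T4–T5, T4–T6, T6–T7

A tree decomposition must satisfy three properties: every vertex lies in some bag; for every edge, both endpoints lie together in some bag; and for every vertex, the bags containing it form a connected subtree. Here vertex d appears in no bag, so the decomposition is invalid.

No — vertex d appears in no bag.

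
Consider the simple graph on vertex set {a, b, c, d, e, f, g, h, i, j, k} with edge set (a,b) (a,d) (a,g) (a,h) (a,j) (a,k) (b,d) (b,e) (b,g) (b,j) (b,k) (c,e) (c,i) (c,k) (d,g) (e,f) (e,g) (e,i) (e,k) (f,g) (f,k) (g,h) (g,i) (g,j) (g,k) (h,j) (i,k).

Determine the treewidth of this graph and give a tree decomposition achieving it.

Each bag holds 4 vertices, so the decomposition has width 3, which upper-bounds the treewidth. On the other hand G contains the 4-clique {a, b, d, g}. A clique must lie in a single bag of any decomposition, so no decomposition can have width below 3. Hence tw(G) = 3 exactly.

Treewidth 3.
One optimal decomposition is:
Bags: B1 = {a, b, g, k}  B2 = {a, b, g, j}  B3 = {a, b, d, g}  B4 = {b, e, g, k}  B5 = {e, f, g, k}  B6 = {a, g, h, j}  B7 = {e, g, i, k}  B8 = {c, e, i, k}
Tree: B1–B2, B2–B3, B1–B4, B4–B5, B2–B6, B4–B7, B7–B8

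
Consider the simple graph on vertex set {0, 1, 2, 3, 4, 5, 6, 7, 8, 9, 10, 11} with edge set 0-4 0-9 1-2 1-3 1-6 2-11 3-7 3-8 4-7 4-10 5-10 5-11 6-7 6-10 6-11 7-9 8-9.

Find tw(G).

3

A width-3 tree decomposition is:
Bags: B1 = {2, 5, 10, 11}  B2 = {2, 6, 10, 11}  B3 = {1, 2, 6, 10}  B4 = {1, 4, 6, 10}  B5 = {1, 4, 6, 7}  B6 = {1, 3, 4, 7}  B7 = {0, 3, 4, 7}  B8 = {0, 3, 7, 9}  B9 = {0, 3, 8, 9}
Tree: B1–B2, B2–B3, B3–B4, B4–B5, B5–B6, B6–B7, B7–B8, B8–B9
Every bag has size at most 4, so the width is 4 − 1 = 3 and tw(G) ≤ 3. For the lower bound: the 4 vertex sets {2,5,11}, {10}, {6}, {1,3,4,7} are disjoint, each induces a connected subgraph, and every pair is joined by at least one edge of G. Contracting each set to a single vertex therefore yields K_{4} as a minor, and since treewidth is minor-monotone, tw(G) ≥ tw(K_{4}) = 3. Hence tw(G) = 3 exactly.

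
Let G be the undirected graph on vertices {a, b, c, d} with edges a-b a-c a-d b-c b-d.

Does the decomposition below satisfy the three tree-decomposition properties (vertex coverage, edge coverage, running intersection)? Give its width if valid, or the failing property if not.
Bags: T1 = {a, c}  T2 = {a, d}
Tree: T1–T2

A tree decomposition must satisfy three properties: every vertex lies in some bag; for every edge, both endpoints lie together in some bag; and for every vertex, the bags containing it form a connected subtree. Here vertex b appears in no bag, so the decomposition is invalid.

No — vertex b appears in no bag.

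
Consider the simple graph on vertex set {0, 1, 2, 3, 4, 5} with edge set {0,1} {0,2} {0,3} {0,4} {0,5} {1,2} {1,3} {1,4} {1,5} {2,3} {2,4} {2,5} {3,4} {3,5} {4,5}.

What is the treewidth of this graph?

A width-5 tree decomposition is:
Bags: B1 = {0, 1, 2, 3, 4, 5}
Tree: (single bag)
A single bag containing all 6 vertices is trivially a valid decomposition of width 5. Conversely, {0, 1, 2, 3, 4, 5} is a clique of size 6, and the vertices of any clique must share a bag in every tree decomposition; so some bag has ≥ 6 vertices and tw(G) ≥ 5. Hence tw(G) = 5 exactly.

5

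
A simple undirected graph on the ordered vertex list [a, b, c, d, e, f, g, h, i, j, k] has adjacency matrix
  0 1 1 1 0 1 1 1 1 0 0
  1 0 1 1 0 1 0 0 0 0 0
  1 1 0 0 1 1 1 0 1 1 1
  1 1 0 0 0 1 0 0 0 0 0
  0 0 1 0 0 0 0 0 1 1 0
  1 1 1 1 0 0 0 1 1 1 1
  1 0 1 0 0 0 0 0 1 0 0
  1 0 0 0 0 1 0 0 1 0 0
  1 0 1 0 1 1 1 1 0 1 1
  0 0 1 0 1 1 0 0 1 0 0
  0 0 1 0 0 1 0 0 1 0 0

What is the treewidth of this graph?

A width-3 tree decomposition is:
Bags: B1 = {a, c, f, i}  B2 = {a, c, g, i}  B3 = {c, f, i, j}  B4 = {a, f, h, i}  B5 = {a, b, c, f}  B6 = {a, b, d, f}  B7 = {c, e, i, j}  B8 = {c, f, i, k}
Tree: B1–B2, B1–B3, B1–B4, B1–B5, B5–B6, B3–B7, B3–B8
Each bag holds 4 vertices, so the decomposition has width 3, which upper-bounds the treewidth. On the other hand G contains the 4-clique {a, c, g, i}. A clique must lie in a single bag of any decomposition, so no decomposition can have width below 3. Therefore the treewidth is 3.

3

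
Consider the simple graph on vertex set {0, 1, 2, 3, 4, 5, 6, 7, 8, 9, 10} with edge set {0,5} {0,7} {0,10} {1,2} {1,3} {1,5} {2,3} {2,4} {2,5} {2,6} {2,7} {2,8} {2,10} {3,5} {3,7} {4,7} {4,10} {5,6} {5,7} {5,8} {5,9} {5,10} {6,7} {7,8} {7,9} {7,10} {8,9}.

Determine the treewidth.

A width-3 tree decomposition is:
Bags: B1 = {2, 5, 7, 10}  B2 = {2, 3, 5, 7}  B3 = {2, 4, 7, 10}  B4 = {2, 5, 6, 7}  B5 = {1, 2, 3, 5}  B6 = {0, 5, 7, 10}  B7 = {2, 5, 7, 8}  B8 = {5, 7, 8, 9}
Tree: B1–B2, B1–B3, B1–B4, B2–B5, B1–B6, B1–B7, B7–B8
Every bag has size at most 4, so the width is 4 − 1 = 3 and tw(G) ≤ 3. On the other hand G contains the 4-clique {2, 4, 7, 10}. A clique must lie in a single bag of any decomposition, so no decomposition can have width below 3. Therefore the treewidth is 3.

3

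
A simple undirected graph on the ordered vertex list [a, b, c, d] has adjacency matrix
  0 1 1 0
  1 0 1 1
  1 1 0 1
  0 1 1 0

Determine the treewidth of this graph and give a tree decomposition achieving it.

Treewidth 2.
Bags: B1 = {a, b, c}  B2 = {b, c, d}
Tree: B1–B2

The largest bag has 3 vertices, giving width 2; this decomposition certifies tw(G) ≤ 2. On the other hand G contains the 3-clique {b, c, d}. A clique must lie in a single bag of any decomposition, so no decomposition can have width below 2. Therefore the treewidth is 2.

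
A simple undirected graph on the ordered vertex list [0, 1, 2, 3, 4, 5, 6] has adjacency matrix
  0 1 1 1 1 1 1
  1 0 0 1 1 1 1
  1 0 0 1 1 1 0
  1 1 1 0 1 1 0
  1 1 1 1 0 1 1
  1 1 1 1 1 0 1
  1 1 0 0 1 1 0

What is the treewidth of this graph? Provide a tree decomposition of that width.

The largest bag has 5 vertices, giving width 4; this decomposition certifies tw(G) ≤ 4. On the other hand G contains the 5-clique {0, 1, 3, 4, 5}. A clique must lie in a single bag of any decomposition, so no decomposition can have width below 4. Therefore the treewidth is 4.

Treewidth 4.
One optimal decomposition is:
Bags: B1 = {0, 1, 3, 4, 5}  B2 = {0, 2, 3, 4, 5}  B3 = {0, 1, 4, 5, 6}
Tree: B1–B2, B1–B3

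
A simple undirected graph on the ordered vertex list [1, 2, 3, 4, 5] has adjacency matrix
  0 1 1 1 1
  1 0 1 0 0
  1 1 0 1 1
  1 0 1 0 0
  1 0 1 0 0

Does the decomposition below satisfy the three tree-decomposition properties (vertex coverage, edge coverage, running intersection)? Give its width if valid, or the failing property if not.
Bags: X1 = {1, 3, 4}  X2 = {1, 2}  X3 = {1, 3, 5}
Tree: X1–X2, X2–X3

A tree decomposition must satisfy three properties: every vertex lies in some bag; for every edge, both endpoints lie together in some bag; and for every vertex, the bags containing it form a connected subtree. Here edge (3,2) lies in no bag, so the decomposition is invalid.

No — edge (3,2) lies in no bag.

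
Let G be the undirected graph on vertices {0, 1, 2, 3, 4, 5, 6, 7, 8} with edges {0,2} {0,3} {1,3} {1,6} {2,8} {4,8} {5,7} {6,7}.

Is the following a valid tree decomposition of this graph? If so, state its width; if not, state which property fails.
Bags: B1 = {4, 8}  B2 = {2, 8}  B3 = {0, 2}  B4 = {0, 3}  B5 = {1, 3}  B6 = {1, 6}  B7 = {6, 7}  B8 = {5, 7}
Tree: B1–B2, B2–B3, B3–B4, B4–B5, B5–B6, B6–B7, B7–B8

Yes; width 1.

Vertex coverage: the bags together contain {0, 1, 2, 3, 4, 5, 6, 7, 8}, the full vertex set. Edge coverage: each edge of G has both endpoints in at least one bag. Running intersection: for every vertex, the bags containing it form a connected subtree. All three properties hold, so this is a valid tree decomposition of width max|bag| − 1 = 1, and hence tw(G) ≤ 1.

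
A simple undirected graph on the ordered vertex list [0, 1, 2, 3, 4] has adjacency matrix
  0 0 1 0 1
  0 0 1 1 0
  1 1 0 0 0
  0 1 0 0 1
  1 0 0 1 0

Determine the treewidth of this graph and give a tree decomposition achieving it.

Treewidth 2.
One optimal decomposition is:
Bags: B1 = {0, 3, 4}  B2 = {0, 2, 3}  B3 = {1, 2, 3}
Tree: B1–B2, B2–B3

Every bag has size at most 3, so the width is 3 − 1 = 2 and tw(G) ≤ 2. The edges 3–4–0–2–1–3 form a cycle, so G is not a tree and its treewidth is at least 2. Hence tw(G) = 2 exactly.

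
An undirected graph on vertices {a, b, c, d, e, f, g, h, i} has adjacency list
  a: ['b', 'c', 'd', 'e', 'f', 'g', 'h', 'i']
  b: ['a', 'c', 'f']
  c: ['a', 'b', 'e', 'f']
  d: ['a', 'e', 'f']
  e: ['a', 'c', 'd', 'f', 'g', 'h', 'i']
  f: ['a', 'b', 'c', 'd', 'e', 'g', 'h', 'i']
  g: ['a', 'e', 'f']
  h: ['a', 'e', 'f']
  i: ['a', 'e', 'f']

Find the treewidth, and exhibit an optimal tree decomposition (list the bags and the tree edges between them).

Every bag has size at most 4, so the width is 4 − 1 = 3 and tw(G) ≤ 3. Conversely, {a, d, e, f} is a clique of size 4, and the vertices of any clique must share a bag in every tree decomposition; so some bag has ≥ 4 vertices and tw(G) ≥ 3. Therefore the treewidth is 3.

Treewidth 3.
One such decomposition:
Bags: B1 = {a, b, c, f}  B2 = {a, c, e, f}  B3 = {a, e, f, g}  B4 = {a, e, f, h}  B5 = {a, e, f, i}  B6 = {a, d, e, f}
Tree: B1–B2, B2–B3, B3–B4, B4–B5, B3–B6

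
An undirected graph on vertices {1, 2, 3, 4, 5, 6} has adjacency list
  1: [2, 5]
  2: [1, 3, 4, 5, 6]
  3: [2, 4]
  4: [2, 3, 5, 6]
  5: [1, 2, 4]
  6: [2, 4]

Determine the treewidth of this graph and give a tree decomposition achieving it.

Each bag holds 3 vertices, so the decomposition has width 2, which upper-bounds the treewidth. On the other hand G contains the 3-clique {1, 2, 5}. A clique must lie in a single bag of any decomposition, so no decomposition can have width below 2. Hence tw(G) = 2 exactly.

Treewidth 2.
One optimal decomposition is:
Bags: B1 = {2, 3, 4}  B2 = {2, 4, 6}  B3 = {2, 4, 5}  B4 = {1, 2, 5}
Tree: B1–B2, B2–B3, B3–B4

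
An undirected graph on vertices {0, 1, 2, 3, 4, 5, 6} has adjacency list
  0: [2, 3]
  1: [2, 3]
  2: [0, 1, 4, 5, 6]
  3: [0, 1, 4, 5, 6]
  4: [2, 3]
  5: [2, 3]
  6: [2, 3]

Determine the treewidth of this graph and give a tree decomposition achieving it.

Every bag has size at most 3, so the width is 3 − 1 = 2 and tw(G) ≤ 2. For the lower bound, G contains the cycle 2–5–3–4–2, so G is not a forest; only forests have treewidth ≤ 1, hence tw(G) ≥ 2. Therefore the treewidth is 2.

Treewidth 2.
Bags: B1 = {2, 3, 5}  B2 = {2, 3, 4}  B3 = {0, 2, 3}  B4 = {1, 2, 3}  B5 = {2, 3, 6}
Tree: B1–B2, B2–B3, B3–B4, B4–B5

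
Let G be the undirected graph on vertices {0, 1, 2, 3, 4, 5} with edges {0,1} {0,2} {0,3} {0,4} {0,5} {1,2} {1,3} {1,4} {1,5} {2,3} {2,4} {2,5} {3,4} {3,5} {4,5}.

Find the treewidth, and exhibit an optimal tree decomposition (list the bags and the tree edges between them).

Treewidth 5.
One optimal decomposition is:
Bags: B1 = {0, 1, 2, 3, 4, 5}
Tree: (single bag)

With just one bag of size 6, the width is 6 − 1 = 5, so tw(G) ≤ 5. For the lower bound, the 6 vertices {0, 1, 2, 3, 4, 5} are pairwise adjacent, and any tree decomposition puts a clique entirely inside one bag — forcing width ≥ 5. The upper and lower bounds meet at 5, so that is the treewidth.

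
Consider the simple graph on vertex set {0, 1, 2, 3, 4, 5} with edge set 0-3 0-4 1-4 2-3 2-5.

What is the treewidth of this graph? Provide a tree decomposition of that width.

Every bag has size at most 2, so the width is 2 − 1 = 1 and tw(G) ≤ 1. Since G has at least one edge (e.g. 1–4), it is not an edgeless graph, so tw(G) ≥ 1. Hence tw(G) = 1 exactly.

Treewidth 1.
One optimal decomposition is:
Bags: B1 = {1, 4}  B2 = {0, 4}  B3 = {0, 3}  B4 = {2, 3}  B5 = {2, 5}
Tree: B1–B2, B2–B3, B3–B4, B4–B5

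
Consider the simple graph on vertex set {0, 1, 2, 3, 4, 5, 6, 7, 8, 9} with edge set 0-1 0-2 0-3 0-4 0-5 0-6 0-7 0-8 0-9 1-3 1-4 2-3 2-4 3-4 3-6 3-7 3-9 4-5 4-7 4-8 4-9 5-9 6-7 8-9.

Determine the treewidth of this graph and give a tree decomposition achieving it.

Treewidth 3.
One optimal decomposition is:
Bags: B1 = {0, 4, 5, 9}  B2 = {0, 3, 4, 9}  B3 = {0, 2, 3, 4}  B4 = {0, 1, 3, 4}  B5 = {0, 3, 4, 7}  B6 = {0, 4, 8, 9}  B7 = {0, 3, 6, 7}
Tree: B1–B2, B2–B3, B2–B4, B2–B5, B2–B6, B5–B7

The largest bag has 4 vertices, giving width 3; this decomposition certifies tw(G) ≤ 3. On the other hand G contains the 4-clique {0, 4, 8, 9}. A clique must lie in a single bag of any decomposition, so no decomposition can have width below 3. Combining the bounds, tw(G) = 3.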